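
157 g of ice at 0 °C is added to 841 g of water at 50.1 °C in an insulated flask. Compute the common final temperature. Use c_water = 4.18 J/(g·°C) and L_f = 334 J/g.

Taking heat into each body as positive, Σ m c ΔT = 0:
latent heat to melt: 157×334 = 52438; warm the meltwater: 656.26 T; water cools: 841×4.18×(T − 50.1) = 3515.4(T − 50.1)
4171.6 T = 176121 − 52438 = 123683
T ≈ 29.65 °C. Since T > 0 °C, the all-ice-melts assumption holds.

T_f ≈ 29.6 °C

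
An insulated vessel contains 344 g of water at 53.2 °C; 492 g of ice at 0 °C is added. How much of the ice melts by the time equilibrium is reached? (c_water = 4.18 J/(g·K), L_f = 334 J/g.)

Water can give up m c ΔT = 344×4.18×53.2 = 76497 J before reaching 0 °C.
Fully melting the ice requires m_ice L_f = 492×334 = 164328 J.
Since 76497 < 164328 J, not all the ice melts; equilibrium is at 0 °C.
m_melt = 76497 / L_f = 229 g.

m_melted ≈ 229 g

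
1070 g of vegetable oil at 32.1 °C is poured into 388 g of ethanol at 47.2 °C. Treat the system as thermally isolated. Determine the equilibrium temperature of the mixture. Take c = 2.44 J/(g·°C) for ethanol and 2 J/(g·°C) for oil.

T_f ≈ 36.7 °C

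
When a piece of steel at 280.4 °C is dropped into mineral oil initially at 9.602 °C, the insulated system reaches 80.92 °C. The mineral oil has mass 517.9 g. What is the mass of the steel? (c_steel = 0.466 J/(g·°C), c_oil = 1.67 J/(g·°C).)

|Q_steel| = |Q_oil|:
m·0.466·(280.4 − 80.92) = 517.9·1.67·(80.92 − 9.602)
92.96 m = 61682  ⇒  m ≈ 663.6 g

m ≈ 664 g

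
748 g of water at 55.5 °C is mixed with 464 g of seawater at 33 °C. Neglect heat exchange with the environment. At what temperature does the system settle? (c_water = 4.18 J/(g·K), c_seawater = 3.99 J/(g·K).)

T_f ≈ 47.1 °C

Taking heat into each body as positive, Σ m c ΔT = 0:
748×4.18×(T − 55.5) + 464×3.99×(T − 33) = 0
(3126.6 + 1851.4) T = 3126.6×55.5 + 1851.4×33
T = 234623 / 4978 = 47.1 °C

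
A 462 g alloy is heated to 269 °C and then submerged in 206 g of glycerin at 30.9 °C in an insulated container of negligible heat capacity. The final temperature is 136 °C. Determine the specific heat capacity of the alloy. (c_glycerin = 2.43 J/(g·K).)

c ≈ 0.856 J/(g·K)

Heat lost by the alloy = heat gained by the glycerin:
462·c·(269 − 136) = 206·2.43·(136 − 30.9)
61446 c = 52611  ⇒  c ≈ 0.8562 J/(g·K)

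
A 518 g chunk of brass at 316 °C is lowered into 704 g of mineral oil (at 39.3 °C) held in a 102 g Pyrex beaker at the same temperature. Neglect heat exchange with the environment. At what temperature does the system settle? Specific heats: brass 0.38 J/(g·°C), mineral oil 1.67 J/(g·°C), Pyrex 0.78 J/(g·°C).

T_f ≈ 76.8 °C

Heat gained plus heat lost sum to zero:
518·0.38·(T − 316) + 704·1.67·(T − 39.3) + 102·0.78·(T − 39.3) = 0
196.84(T − 316) + 1175.7(T − 39.3) + 79.56(T − 39.3) = 0
(196.84 + 1175.7 + 79.56) T = 196.84·316 + 1175.7·39.3 + 79.56·39.3
T = 111532 / 1452.1 = 76.8 °C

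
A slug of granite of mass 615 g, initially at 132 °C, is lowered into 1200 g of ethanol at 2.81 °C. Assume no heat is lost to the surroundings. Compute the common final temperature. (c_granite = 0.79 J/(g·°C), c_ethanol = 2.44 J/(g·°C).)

T_f ≈ 21.2 °C

Setting the total heat transfer to zero:
615×0.79×(T − 132) + 1200×2.44×(T − 2.81) = 0
485.85(T − 132) + 2928(T − 2.81) = 0
3413.8 T = 72360
T = 72360 / 3413.8 = 21.2 °C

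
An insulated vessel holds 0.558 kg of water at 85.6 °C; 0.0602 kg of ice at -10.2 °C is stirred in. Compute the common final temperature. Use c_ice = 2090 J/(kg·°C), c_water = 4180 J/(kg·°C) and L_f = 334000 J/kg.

T_f ≈ 69.0 °C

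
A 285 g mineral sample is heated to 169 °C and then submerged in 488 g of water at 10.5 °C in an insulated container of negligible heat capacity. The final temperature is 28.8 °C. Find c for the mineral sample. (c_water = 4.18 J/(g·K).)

m_s c (T_s − T_f) = m_water c_water (T_f − T_0):
285×c×(169 − 28.8) = 488×4.18×(28.8 − 10.5)
39957 c = 37329  ⇒  c ≈ 0.9342 J/(g·K)

c ≈ 0.934 J/(g·K)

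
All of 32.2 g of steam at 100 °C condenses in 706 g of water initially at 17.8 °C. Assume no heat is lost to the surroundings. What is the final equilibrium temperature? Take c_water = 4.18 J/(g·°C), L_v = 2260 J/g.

T_f ≈ 45.0 °C

Taking heat into each body as positive, Σ m c ΔT = 0:
steam→water at 100 °C releases m L_v = 32.2·2260 = 72772; condensed water 100 °C→T: 134.6(T − 100); original water: 2951.1(T − 17.8)
3085.7 T = 72772 + 13460 + 52529 = 138761
T ≈ 44.97 °C, under the boiling point, so the assumption holds.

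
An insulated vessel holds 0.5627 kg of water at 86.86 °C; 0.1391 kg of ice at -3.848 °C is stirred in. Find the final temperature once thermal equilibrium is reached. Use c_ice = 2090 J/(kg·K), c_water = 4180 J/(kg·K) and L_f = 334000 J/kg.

T_f ≈ 53.4 °C

Setting the total heat transfer to zero:
warm ice to 0 °C: 0.1391×2090×(0 − (-3.848)) = 1118.7; melt ice: 0.1391×334000 = 46459; warm the meltwater: 581.44 T; water: 2352.1(T − 86.86)
2933.5 T = 204302 − 47578 = 156724
T ≈ 53.43 °C — above 0 °C, consistent with complete melting.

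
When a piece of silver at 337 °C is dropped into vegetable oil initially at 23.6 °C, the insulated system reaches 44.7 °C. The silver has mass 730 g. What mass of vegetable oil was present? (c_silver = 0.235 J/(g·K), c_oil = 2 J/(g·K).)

m ≈ 1190 g

Energy conservation, ΣQ = 0:
730·0.235·(44.7 − 337) + m·2·(44.7 − 23.6) = 0
42.2 m = 50144
m = 50144/42.2 ≈ 1188 g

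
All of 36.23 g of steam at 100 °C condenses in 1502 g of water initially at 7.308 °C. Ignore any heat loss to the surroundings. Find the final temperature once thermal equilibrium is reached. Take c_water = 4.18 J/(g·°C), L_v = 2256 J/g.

T_f ≈ 22.2 °C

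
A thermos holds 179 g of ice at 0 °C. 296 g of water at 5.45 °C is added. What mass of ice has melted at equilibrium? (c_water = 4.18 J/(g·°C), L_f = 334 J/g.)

Heat available from the water dropping to 0 °C: 296×4.18×5.45 = 6743.2 J.
Melting all 179 g of ice would need 179×334 = 59786 J.
Since 6743.2 < 59786 J, not all the ice melts; equilibrium is at 0 °C.
m_melted×334 = 6743.2  ⇒  m_melted ≈ 20.19 g.

m_melted ≈ 20.2 g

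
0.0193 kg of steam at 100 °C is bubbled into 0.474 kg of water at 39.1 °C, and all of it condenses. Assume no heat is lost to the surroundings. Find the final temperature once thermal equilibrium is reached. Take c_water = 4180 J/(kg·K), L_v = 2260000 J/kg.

Net heat exchanged in the isolated system is zero:
condense steam: −0.0193·2260000 = −43618; condensed water 100 °C→T: 80.67(T − 100); original water: 1981.3(T − 39.1)
2062 T = 43618 + 8067.4 + 77470 = 129155
T ≈ 62.64 °C — below 100 °C, confirming all the steam condensed.

T_f ≈ 62.6 °C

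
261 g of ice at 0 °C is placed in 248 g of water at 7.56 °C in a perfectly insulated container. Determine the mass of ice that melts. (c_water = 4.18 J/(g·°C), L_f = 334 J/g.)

Heat available from the water dropping to 0 °C: 248×4.18×7.56 = 7837 J.
Melting all 261 g of ice would need 261×334 = 87174 J.
Since 7837 < 87174 J, not all the ice melts; equilibrium is at 0 °C.
Mass melted = 7837/334 ≈ 23.46 g.

m_melted ≈ 23.5 g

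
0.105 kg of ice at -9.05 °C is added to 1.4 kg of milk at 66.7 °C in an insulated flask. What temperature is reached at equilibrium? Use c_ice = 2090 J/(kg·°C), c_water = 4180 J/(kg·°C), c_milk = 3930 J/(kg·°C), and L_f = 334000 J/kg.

Heat gained plus heat lost sum to zero:
warm ice to 0 °C: 0.105·2090·(0 − (-9.05)) = 1986
  melt ice: 0.105·334000 = 35070
  warm the meltwater: 438.9 T
  milk cools: 1.4·3930·(T − 66.7) = 5502(T − 66.7)
5940.9 T = 366983 − 37056 = 329927
T ≈ 55.53 °C (positive, so assuming full melt was valid).

T_f ≈ 55.5 °C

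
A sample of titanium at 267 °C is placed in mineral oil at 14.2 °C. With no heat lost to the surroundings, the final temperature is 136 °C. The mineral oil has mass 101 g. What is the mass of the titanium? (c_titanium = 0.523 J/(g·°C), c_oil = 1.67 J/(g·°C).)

Heat lost by the titanium = heat gained by the oil:
m·0.523·(267 − 136) = 101·1.67·(136 − 14.2)
68.51 m = 20544  ⇒  m ≈ 299.9 g

m ≈ 300 g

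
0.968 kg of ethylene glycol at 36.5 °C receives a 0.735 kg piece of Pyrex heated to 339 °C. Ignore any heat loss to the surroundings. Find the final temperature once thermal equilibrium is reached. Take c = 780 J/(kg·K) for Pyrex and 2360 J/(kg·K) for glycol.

T_f ≈ 97.2 °C

Taking heat into each body as positive, Σ m c ΔT = 0:
0.735·780·(T − 339) + 0.968·2360·(T − 36.5) = 0
573.3(T − 339) + 2284.5(T − 36.5) = 0
2857.8 T = 277732
T = 277732 / 2857.8 = 97.2 °C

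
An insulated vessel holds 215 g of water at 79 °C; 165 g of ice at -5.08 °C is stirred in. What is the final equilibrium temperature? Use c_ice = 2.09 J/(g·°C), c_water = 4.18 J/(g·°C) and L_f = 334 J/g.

Sum of m c ΔT and latent-heat terms is zero:
warm ice to 0 °C: 165×2.09×(0 − (-5.08)) = 1751.8; fusion: m_ice L_f = 165×334 = 55110; meltwater 0→T: 165×4.18×T = 689.7 T; water cools: 215×4.18×(T − 79) = 898.7(T − 79)
1588.4 T = 70997 − 56862 = 14135
T ≈ 8.90 °C — above 0 °C, consistent with complete melting.

T_f ≈ 8.9 °C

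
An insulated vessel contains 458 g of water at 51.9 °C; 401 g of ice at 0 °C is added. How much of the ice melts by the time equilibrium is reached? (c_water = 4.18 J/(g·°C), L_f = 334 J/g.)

m_melted ≈ 297 g

Heat available from the water dropping to 0 °C: 458×4.18×51.9 = 99359 J.
To melt every bit of ice: 401×334 = 133934 J.
99359 J < 133934 J, so only part of the ice melts and the system sits at 0 °C.
m_melted×334 = 99359  ⇒  m_melted ≈ 297.5 g.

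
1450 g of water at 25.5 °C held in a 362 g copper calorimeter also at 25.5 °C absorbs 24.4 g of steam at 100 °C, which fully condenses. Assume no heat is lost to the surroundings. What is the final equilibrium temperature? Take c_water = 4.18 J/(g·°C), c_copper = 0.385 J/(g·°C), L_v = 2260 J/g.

Taking heat into each body as positive, Σ m c ΔT = 0:
condense steam: −24.4·2260 = −55144
  condensate cools 100→T: 24.4·4.18·(T − 100) = 101.99(T − 100)
  water warms: 1450·4.18·(T − 25.5) = 6061(T − 25.5)
  cup: 139.37(T − 25.5)
6302.4 T = 55144 + 10199 + 158109 = 223453
T ≈ 35.46 °C (< 100 °C, so full condensation is consistent).

T_f ≈ 35.5 °C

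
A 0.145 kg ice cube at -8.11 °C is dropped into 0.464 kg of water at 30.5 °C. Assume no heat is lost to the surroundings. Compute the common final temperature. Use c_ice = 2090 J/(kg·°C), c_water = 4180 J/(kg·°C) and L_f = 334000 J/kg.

T_f ≈ 3.2 °C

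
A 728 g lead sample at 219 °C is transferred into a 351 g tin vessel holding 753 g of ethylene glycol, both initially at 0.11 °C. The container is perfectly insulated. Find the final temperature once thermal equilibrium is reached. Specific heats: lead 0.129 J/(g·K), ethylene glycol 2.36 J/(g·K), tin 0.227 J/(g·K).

Conservation of energy gives ΣQ = 0:
728×0.129×(T − 219) + 753×2.36×(T − 0.11) + 351×0.227×(T − 0.11) = 0
(93.91 + 1777.1 + 79.68) T = 93.91×219 + 1777.1×0.11 + 79.68×0.11
T ≈ 10.65 °C

T_f ≈ 10.6 °C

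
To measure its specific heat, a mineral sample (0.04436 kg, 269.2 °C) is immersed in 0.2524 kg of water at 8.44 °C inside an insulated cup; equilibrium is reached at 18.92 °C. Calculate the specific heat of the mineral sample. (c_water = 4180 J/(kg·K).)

m_s c (T_s − T_f) = m_water c_water (T_f − T_0):
0.04436×c×(269.2 − 18.92) = 0.2524×4180×(18.92 − 8.44)
11.1 c = 11057  ⇒  c ≈ 995.9 J/(kg·K)

c ≈ 996 J/(kg·K)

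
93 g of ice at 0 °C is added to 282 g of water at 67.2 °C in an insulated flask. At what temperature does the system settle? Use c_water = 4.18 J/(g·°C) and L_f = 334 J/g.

T_f ≈ 30.7 °C

Heat gained plus heat lost sum to zero:
latent heat to melt: 93×334 = 31062; warm the meltwater: 388.74 T; water: 1178.8(T − 67.2)
1567.5 T = 79213 − 31062 = 48151
T ≈ 30.72 °C (positive, so assuming full melt was valid).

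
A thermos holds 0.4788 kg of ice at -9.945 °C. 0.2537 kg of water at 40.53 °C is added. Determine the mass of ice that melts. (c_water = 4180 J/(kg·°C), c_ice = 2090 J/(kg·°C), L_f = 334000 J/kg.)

m_melted ≈ 0.0989 kg

Cooling the water to 0 °C releases 0.2537×4180×40.53 = 42981 J.
Of that, 0.4788×2090×9.945 = 9951.9 J goes to bring the ice to 0 °C, leaving 33029 J.
To melt every bit of ice: 0.4788×334000 = 159919 J.
That's not enough to melt it all — equilibrium is at 0 °C with ice remaining.
m_melted×334000 = 33029  ⇒  m_melted ≈ 0.09889 kg.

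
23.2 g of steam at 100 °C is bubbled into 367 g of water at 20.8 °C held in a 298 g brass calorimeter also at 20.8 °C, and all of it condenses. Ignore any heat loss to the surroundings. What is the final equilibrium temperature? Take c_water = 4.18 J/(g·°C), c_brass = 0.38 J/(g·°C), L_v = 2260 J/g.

Energy balance with sensible and latent terms:
condense steam: −23.2·2260 = −52432
  condensate cools 100→T: 23.2·4.18·(T − 100) = 96.98(T − 100)
  original water: 1534.1(T − 20.8)
  brass cup: 298·0.38·(T − 20.8) = 113.24(T − 20.8)
1744.3 T = 52432 + 9697.6 + 34264 = 96393
T ≈ 55.26 °C — below 100 °C, confirming all the steam condensed.

T_f ≈ 55.3 °C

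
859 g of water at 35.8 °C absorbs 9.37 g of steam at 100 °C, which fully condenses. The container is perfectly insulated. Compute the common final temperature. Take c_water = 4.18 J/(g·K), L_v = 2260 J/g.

Let T be the final temperature. ΣQ_i = 0:
steam→water at 100 °C releases m L_v = 9.37·2260 = 21176
  condensate cools 100→T: 9.37·4.18·(T − 100) = 39.17(T − 100)
  original water: 3590.6(T − 35.8)
3629.8 T = 21176 + 3916.7 + 128544 = 153637
T ≈ 42.33 °C — below 100 °C, confirming all the steam condensed.

T_f ≈ 42.3 °C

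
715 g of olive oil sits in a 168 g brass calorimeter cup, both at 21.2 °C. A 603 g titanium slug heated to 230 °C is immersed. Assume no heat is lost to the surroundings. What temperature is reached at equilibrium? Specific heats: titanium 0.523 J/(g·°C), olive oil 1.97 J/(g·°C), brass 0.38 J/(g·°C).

T_f ≈ 58.0 °C

Heat gained plus heat lost sum to zero:
603·0.523·(T − 230) + 715·1.97·(T − 21.2) + 168·0.38·(T − 21.2) = 0
315.37(T − 230) + 1408.5(T − 21.2) + 63.84(T − 21.2) = 0
1787.8 T = 103750
T = 103750/1787.8 ≈ 58.03 °C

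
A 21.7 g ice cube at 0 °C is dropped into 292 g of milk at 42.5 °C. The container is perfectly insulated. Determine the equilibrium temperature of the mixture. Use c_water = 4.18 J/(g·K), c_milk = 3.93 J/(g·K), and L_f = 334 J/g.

Energy balance with sensible and latent terms:
fusion: m_ice L_f = 21.7×334 = 7247.8
  meltwater 0→T: 21.7×4.18×T = 90.71 T
  milk cools: 292×3.93×(T − 42.5) = 1147.6(T − 42.5)
1238.3 T = 48771 − 7247.8 = 41523
T ≈ 33.53 °C (positive, so assuming full melt was valid).

T_f ≈ 33.5 °C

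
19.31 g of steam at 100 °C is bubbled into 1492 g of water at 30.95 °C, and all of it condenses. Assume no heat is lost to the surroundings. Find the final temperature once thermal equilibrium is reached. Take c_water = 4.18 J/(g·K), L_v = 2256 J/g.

Energy conservation, ΣQ = 0:
steam→water at 100 °C releases m L_v = 19.31·2256 = 43563
  condensate cools 100→T: 19.31·4.18·(T − 100) = 80.72(T − 100)
  original water: 6236.6(T − 30.95)
6317.3 T = 43563 + 8071.6 + 193022 = 244656
T ≈ 38.73 °C — below 100 °C, confirming all the steam condensed.

T_f ≈ 38.7 °C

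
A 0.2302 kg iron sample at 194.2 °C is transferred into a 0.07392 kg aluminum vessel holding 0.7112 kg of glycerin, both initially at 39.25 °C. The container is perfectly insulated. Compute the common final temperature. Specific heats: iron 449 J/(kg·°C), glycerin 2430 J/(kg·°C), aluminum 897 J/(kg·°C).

Taking heat into each body as positive, Σ m c ΔT = 0:
0.2302×449×(T − 194.2) + 0.7112×2430×(T − 39.25) + 0.07392×897×(T − 39.25) = 0
103.36(T − 194.2) + 1728.2(T − 39.25) + 66.31(T − 39.25) = 0
(103.36 + 1728.2 + 66.31) T = 103.36×194.2 + 1728.2×39.25 + 66.31×39.25
T = 90507/1897.9 ≈ 47.69 °C

T_f ≈ 47.7 °C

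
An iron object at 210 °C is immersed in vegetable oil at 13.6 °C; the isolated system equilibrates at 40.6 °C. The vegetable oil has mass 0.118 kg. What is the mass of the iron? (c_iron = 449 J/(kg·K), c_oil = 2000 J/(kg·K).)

Heat lost by the iron = heat gained by the oil:
m·449·(210 − 40.6) = 0.118·2000·(40.6 − 13.6)
76061 m = 6372  ⇒  m ≈ 0.08378 kg

m ≈ 0.0838 kg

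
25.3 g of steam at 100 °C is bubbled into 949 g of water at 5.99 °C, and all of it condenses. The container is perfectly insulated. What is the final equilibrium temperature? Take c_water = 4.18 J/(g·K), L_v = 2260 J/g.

T_f ≈ 22.5 °C

Energy balance with sensible and latent terms:
latent heat released on condensation: 25.3·2260 = 57178
  condensed water 100 °C→T: 105.75(T − 100)
  water warms: 949·4.18·(T − 5.99) = 3966.8(T − 5.99)
4072.6 T = 57178 + 10575 + 23761 = 91515
T ≈ 22.47 °C — below 100 °C, confirming all the steam condensed.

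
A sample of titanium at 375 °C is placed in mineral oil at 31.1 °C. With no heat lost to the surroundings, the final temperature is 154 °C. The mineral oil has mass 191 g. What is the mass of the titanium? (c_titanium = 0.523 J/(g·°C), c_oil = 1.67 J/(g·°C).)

m ≈ 339 g

Heat lost by the titanium = heat gained by the oil:
m·0.523·(375 − 154) = 191·1.67·(154 − 31.1)
115.58 m = 39201  ⇒  m ≈ 339.2 g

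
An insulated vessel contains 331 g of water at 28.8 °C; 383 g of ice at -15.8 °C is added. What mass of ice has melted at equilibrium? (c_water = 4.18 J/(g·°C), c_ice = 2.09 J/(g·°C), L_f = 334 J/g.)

m_melted ≈ 81.4 g

Heat available from the water dropping to 0 °C: 331·4.18·28.8 = 39847 J.
Of that, 383·2.09·15.8 = 12647 J goes to bring the ice to 0 °C, leaving 27200 J.
Fully melting the ice requires m_ice L_f = 383·334 = 127922 J.
That's not enough to melt it all — equilibrium is at 0 °C with ice remaining.
m_melt = 27200 / L_f = 81.44 g.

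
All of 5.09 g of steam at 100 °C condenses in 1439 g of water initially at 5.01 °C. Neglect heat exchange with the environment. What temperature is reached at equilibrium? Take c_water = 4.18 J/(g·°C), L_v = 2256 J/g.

T_f ≈ 7.2 °C

Let T be the final temperature. ΣQ_i = 0:
condense steam: −5.09×2256 = −11483
  condensed water 100 °C→T: 21.28(T − 100)
  water warms: 1439×4.18×(T − 5.01) = 6015(T − 5.01)
6036.3 T = 11483 + 2127.6 + 30135 = 43746
T ≈ 7.25 °C — below 100 °C, confirming all the steam condensed.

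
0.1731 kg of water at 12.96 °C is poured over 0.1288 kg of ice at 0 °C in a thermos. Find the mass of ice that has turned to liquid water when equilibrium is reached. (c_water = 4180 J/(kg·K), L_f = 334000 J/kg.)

m_melted ≈ 0.0281 kg

Water can give up m c ΔT = 0.1731·4180·12.96 = 9377.3 J before reaching 0 °C.
To melt every bit of ice: 0.1288·334000 = 43019 J.
That's not enough to melt it all — equilibrium is at 0 °C with ice remaining.
Mass melted = 9377.3/334000 ≈ 0.02808 kg.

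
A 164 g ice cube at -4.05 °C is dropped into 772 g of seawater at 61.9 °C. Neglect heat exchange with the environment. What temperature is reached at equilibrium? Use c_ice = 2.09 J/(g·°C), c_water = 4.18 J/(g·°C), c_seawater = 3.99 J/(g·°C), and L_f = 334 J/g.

Heat gained plus heat lost sum to zero:
warm ice to 0 °C: 164×2.09×(0 − (-4.05)) = 1388.2; fusion: m_ice L_f = 164×334 = 54776; warm the meltwater: 685.52 T; seawater cools: 772×3.99×(T − 61.9) = 3080.3(T − 61.9)
3765.8 T = 190669 − 56164 = 134505
T ≈ 35.72 °C (positive, so assuming full melt was valid).

T_f ≈ 35.7 °C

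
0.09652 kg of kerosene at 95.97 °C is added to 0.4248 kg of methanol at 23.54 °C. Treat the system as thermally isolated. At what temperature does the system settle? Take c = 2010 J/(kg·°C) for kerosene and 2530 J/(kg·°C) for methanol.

T_f ≈ 34.6 °C

T_f is the heat-capacity-weighted average of the initial temperatures:
T_f = (194.01·95.97 + 1074.7·23.54) / (194.01 + 1074.7)
    = 43918 / 1268.7 ≈ 34.62 °C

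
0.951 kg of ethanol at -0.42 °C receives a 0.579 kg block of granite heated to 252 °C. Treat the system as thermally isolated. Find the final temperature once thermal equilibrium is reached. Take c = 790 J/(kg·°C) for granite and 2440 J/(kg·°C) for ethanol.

With ΣQ=0 the equilibrium temperature is the m·c-weighted mean:
T_f = (457.41*252 + 2320.4*(-0.42)) / (457.41 + 2320.4)
    = 114293 / 2777.8 ≈ 41.14 °C

T_f ≈ 41.1 °C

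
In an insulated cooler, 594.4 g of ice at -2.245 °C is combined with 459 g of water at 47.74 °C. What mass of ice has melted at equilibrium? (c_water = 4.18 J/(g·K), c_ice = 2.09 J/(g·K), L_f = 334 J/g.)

Water can give up m c ΔT = 459×4.18×47.74 = 91595 J before reaching 0 °C.
Warming the ice to 0 °C takes 594.4×2.09×2.245 = 2789 J, leaving 88806 J for melting.
Fully melting the ice requires m_ice L_f = 594.4×334 = 198530 J.
That's not enough to melt it all — equilibrium is at 0 °C with ice remaining.
m_melt = 88806 / L_f = 265.9 g.

m_melted ≈ 266 g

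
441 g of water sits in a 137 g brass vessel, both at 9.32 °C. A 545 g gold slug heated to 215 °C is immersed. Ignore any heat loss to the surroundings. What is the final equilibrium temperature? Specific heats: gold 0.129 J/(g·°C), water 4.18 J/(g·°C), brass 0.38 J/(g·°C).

Heat gained plus heat lost sum to zero:
545×0.129×(T − 215) + 441×4.18×(T − 9.32) + 137×0.38×(T − 9.32) = 0
70.31(T − 215) + 1843.4(T − 9.32) + 52.06(T − 9.32) = 0
1965.7 T = 32781
T ≈ 16.68 °C

T_f ≈ 16.7 °C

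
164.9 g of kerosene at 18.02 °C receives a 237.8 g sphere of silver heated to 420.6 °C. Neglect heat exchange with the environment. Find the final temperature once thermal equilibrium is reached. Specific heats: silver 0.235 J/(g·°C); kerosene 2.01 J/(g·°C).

Let T be the final temperature. ΣQ_i = 0:
237.8*0.235*(T − 420.6) + 164.9*2.01*(T − 18.02) = 0
387.33 T = 29477
T = 29477/387.33 ≈ 76.10 °C

T_f ≈ 76.1 °C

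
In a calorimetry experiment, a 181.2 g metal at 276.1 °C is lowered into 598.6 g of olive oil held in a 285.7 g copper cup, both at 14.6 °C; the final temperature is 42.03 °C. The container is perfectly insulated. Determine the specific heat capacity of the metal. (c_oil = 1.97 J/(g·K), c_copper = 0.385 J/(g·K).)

c ≈ 0.834 J/(g·K)

Conservation of energy gives ΣQ = 0:
181.2×c×(42.03 − 276.1) + 598.6×1.97×(42.03 − 14.6) + 285.7×0.385×(42.03 − 14.6) = 0
-42413 c = -35364
c = -35364/-42413 ≈ 0.8338 J/(g·K)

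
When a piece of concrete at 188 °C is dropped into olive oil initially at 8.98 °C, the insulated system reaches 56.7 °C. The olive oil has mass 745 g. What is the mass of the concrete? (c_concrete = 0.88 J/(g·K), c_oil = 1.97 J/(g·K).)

Heat lost by the concrete = heat gained by the oil:
m·0.88·(188 − 56.7) = 745·1.97·(56.7 − 8.98)
115.54 m = 70036  ⇒  m ≈ 606.1 g

m ≈ 606 g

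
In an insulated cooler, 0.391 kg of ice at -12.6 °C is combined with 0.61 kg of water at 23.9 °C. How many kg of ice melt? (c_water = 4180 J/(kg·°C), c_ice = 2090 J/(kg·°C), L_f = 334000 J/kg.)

Cooling the water to 0 °C releases 0.61×4180×23.9 = 60940 J.
Of that, 0.391×2090×12.6 = 10297 J goes to bring the ice to 0 °C, leaving 50644 J.
To melt every bit of ice: 0.391×334000 = 130594 J.
50644 J < 130594 J, so only part of the ice melts and the system sits at 0 °C.
m_melted×334000 = 50644  ⇒  m_melted ≈ 0.1516 kg.

m_melted ≈ 0.152 kg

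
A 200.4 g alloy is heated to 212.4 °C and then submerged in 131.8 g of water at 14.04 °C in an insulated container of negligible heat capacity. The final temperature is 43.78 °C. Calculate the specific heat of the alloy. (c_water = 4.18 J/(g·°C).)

c ≈ 0.485 J/(g·°C)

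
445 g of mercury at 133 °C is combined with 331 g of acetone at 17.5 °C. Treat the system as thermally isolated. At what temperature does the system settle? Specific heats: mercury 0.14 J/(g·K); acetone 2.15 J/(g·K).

T_f ≈ 26.8 °C

Energy conservation, ΣQ = 0:
445×0.14×(T − 133) + 331×2.15×(T − 17.5) = 0
773.95 T = 20740
T = 20740/773.95 ≈ 26.80 °C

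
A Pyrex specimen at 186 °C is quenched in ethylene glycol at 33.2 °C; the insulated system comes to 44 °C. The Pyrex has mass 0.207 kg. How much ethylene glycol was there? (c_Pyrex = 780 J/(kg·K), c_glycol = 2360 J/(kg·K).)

m ≈ 0.9 kg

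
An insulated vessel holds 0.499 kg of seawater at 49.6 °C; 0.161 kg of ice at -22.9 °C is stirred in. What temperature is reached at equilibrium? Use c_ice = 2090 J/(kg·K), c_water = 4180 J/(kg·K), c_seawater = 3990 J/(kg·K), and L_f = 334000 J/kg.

T_f ≈ 14.0 °C

Heat gained plus heat lost sum to zero:
ice -22.9→0 °C: 0.161×2090×22.9 = 7705.6; latent heat to melt: 0.161×334000 = 53774; warm the meltwater: 672.98 T; seawater cools: 0.499×3990×(T − 49.6) = 1991(T − 49.6)
2664 T = 98754 − 61480 = 37274
T ≈ 13.99 °C. Since T > 0 °C, the all-ice-melts assumption holds.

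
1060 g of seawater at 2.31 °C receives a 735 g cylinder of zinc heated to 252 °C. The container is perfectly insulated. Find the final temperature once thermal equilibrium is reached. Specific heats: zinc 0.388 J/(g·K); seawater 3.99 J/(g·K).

T_f ≈ 18.1 °C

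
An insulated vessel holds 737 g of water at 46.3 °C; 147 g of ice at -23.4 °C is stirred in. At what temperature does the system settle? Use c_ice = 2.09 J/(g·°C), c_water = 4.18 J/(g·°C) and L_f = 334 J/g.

T_f ≈ 23.4 °C

Let T be the final temperature. ΣQ_i = 0:
ice -23.4→0 °C: 147·2.09·23.4 = 7189.2
  melt ice: 147·334 = 49098
  meltwater 0→T: 147·4.18·T = 614.46 T
  water: 3080.7(T − 46.3)
3695.1 T = 142635 − 56287 = 86347
T ≈ 23.37 °C (positive, so assuming full melt was valid).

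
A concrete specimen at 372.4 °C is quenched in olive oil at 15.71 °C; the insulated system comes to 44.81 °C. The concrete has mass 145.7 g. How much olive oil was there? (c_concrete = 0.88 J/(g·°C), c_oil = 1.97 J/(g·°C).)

m ≈ 733 g

|Q_concrete| = |Q_oil|:
145.7·0.88·(372.4 − 44.81) = m·1.97·(44.81 − 15.71)
57.33 m = 42002  ⇒  m ≈ 732.7 g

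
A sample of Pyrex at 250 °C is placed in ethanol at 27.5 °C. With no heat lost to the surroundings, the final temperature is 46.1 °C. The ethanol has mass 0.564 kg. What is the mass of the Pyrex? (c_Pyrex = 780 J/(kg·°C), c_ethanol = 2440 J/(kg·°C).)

m ≈ 0.161 kg

Heat lost by the Pyrex = heat gained by the ethanol:
m·780·(250 − 46.1) = 0.564·2440·(46.1 − 27.5)
159042 m = 25597  ⇒  m ≈ 0.1609 kg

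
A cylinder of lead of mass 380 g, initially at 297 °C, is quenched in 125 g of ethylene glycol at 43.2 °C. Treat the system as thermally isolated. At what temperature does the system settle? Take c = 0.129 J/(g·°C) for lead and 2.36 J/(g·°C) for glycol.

Taking heat into each body as positive, Σ m c ΔT = 0:
380*0.129*(T − 297) + 125*2.36*(T − 43.2) = 0
(49.02 + 295) T = 49.02*297 + 295*43.2
T ≈ 79.36 °C

T_f ≈ 79.4 °C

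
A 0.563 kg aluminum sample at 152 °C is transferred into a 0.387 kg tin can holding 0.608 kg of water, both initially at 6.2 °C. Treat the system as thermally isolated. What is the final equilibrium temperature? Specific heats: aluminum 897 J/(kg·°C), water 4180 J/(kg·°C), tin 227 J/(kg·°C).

T_f ≈ 29.7 °C

Energy conservation, ΣQ = 0:
0.563×897×(T − 152) + 0.608×4180×(T − 6.2) + 0.387×227×(T − 6.2) = 0
505.01(T − 152) + 2541.4(T − 6.2) + 87.85(T − 6.2) = 0
(505.01 + 2541.4 + 87.85) T = 505.01×152 + 2541.4×6.2 + 87.85×6.2
T = 93063/3134.3 ≈ 29.69 °C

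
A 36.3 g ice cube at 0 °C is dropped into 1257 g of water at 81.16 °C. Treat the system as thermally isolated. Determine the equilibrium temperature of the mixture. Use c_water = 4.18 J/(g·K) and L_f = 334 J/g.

T_f ≈ 76.6 °C

Let T be the final temperature. ΣQ_i = 0:
melt ice: 36.3·334 = 12124
  warm the meltwater: 151.73 T
  water cools: 1257·4.18·(T − 81.16) = 5254.3(T − 81.16)
5406 T = 426436 − 12124 = 414312
T ≈ 76.64 °C — above 0 °C, consistent with complete melting.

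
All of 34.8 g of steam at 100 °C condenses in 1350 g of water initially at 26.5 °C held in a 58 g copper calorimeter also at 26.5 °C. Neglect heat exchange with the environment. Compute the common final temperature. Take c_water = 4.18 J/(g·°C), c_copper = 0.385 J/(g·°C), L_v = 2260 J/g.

Conservation of energy gives ΣQ = 0:
steam→water at 100 °C releases m L_v = 34.8·2260 = 78648
  condensed water 100 °C→T: 145.46(T − 100)
  original water: 5643(T − 26.5)
  copper cup: 58·0.385·(T − 26.5) = 22.33(T − 26.5)
5810.8 T = 78648 + 14546 + 150131 = 243326
T ≈ 41.87 °C — below 100 °C, confirming all the steam condensed.

T_f ≈ 41.9 °C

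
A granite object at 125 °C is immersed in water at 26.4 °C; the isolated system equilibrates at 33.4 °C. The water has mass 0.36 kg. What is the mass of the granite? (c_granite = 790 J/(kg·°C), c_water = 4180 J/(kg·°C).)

m ≈ 0.146 kg

Setting the total heat transfer to zero:
m·790·(33.4 − 125) + 0.36·4180·(33.4 − 26.4) = 0
-72364 m = -10534
m = -10534/-72364 ≈ 0.1456 kg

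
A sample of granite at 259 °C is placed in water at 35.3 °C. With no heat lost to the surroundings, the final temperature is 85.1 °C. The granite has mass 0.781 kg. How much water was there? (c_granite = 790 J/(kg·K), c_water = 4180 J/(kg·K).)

m ≈ 0.515 kg

Net heat exchanged in the isolated system is zero:
0.781·790·(85.1 − 259) + m·4180·(85.1 − 35.3) = 0
208164 m = 107295
m = 107295/208164 ≈ 0.5154 kg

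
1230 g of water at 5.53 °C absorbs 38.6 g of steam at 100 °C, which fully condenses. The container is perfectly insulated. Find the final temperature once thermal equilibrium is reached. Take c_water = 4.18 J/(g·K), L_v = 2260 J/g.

Sum of m c ΔT and latent-heat terms is zero:
latent heat released on condensation: 38.6×2260 = 87236
  condensed water 100 °C→T: 161.35(T − 100)
  water warms: 1230×4.18×(T − 5.53) = 5141.4(T − 5.53)
5302.7 T = 87236 + 16135 + 28432 = 131803
T ≈ 24.86 °C — below 100 °C, confirming all the steam condensed.

T_f ≈ 24.9 °C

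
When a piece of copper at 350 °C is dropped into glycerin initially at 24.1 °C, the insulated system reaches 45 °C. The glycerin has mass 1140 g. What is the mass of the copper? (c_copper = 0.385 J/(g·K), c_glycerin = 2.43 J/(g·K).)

m ≈ 493 g

Heat lost by the copper = heat gained by the glycerin:
m×0.385×(350 − 45) = 1140×2.43×(45 − 24.1)
117.42 m = 57897  ⇒  m ≈ 493.1 g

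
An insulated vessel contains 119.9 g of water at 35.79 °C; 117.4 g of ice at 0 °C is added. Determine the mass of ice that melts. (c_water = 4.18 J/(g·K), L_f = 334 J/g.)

Water can give up m c ΔT = 119.9×4.18×35.79 = 17937 J before reaching 0 °C.
Fully melting the ice requires m_ice L_f = 117.4×334 = 39212 J.
Since 17937 < 39212 J, not all the ice melts; equilibrium is at 0 °C.
m_melted×334 = 17937  ⇒  m_melted ≈ 53.7 g.

m_melted ≈ 53.7 g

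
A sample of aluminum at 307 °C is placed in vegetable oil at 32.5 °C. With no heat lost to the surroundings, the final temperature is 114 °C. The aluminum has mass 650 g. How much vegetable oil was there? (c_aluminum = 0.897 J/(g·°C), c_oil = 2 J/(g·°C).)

Heat lost by the aluminum = heat gained by the oil:
650×0.897×(307 − 114) = m×2×(114 − 32.5)
163 m = 112529  ⇒  m ≈ 690.4 g

m ≈ 690 g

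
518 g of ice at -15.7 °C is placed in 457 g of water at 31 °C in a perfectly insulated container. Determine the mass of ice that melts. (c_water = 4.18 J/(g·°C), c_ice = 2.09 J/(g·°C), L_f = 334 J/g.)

Heat available from the water dropping to 0 °C: 457·4.18·31 = 59218 J.
Of that, 518·2.09·15.7 = 16997 J goes to bring the ice to 0 °C, leaving 42221 J.
To melt every bit of ice: 518·334 = 173012 J.
Since 42221 < 173012 J, not all the ice melts; equilibrium is at 0 °C.
m_melt = 42221 / L_f = 126.4 g.

m_melted ≈ 126 g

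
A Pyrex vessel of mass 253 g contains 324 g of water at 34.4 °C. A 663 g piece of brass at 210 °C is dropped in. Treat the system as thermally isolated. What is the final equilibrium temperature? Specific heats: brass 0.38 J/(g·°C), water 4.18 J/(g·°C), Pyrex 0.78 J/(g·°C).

T_f is the heat-capacity-weighted average of the initial temperatures:
T_f = (251.94·210 + 1354.3·34.4 + 197.34·34.4) / (251.94 + 1354.3 + 197.34)
    = 106285 / 1803.6 ≈ 58.93 °C

T_f ≈ 58.9 °C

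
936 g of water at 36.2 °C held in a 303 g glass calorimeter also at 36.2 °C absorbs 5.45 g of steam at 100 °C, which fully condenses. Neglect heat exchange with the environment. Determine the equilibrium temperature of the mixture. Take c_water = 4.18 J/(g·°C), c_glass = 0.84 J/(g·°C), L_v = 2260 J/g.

T_f ≈ 39.5 °C

Taking heat into each body as positive, Σ m c ΔT = 0:
condense steam: −5.45·2260 = −12317
  condensed water 100 °C→T: 22.78(T − 100)
  original water: 3912.5(T − 36.2)
  glass cup: 303·0.84·(T − 36.2) = 254.52(T − 36.2)
4189.8 T = 12317 + 2278.1 + 150845 = 165441
T ≈ 39.49 °C (< 100 °C, so full condensation is consistent).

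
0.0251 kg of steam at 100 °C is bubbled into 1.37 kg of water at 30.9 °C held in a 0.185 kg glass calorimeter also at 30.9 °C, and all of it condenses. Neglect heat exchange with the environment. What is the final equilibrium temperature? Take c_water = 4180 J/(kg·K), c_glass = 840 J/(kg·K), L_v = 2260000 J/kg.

Net heat exchanged in the isolated system is zero:
steam→water at 100 °C releases m L_v = 0.0251×2260000 = 56726
  condensed water 100 °C→T: 104.92(T − 100)
  water warms: 1.37×4180×(T − 30.9) = 5726.6(T − 30.9)
  cup: 155.4(T − 30.9)
5986.9 T = 56726 + 10492 + 181754 = 248972
T ≈ 41.59 °C (< 100 °C, so full condensation is consistent).

T_f ≈ 41.6 °C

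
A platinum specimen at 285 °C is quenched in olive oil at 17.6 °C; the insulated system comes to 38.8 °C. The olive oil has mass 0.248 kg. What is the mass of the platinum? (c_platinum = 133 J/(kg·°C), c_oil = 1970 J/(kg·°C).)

|Q_platinum| = |Q_oil|:
m×133×(285 − 38.8) = 0.248×1970×(38.8 − 17.6)
32745 m = 10357  ⇒  m ≈ 0.3163 kg

m ≈ 0.316 kg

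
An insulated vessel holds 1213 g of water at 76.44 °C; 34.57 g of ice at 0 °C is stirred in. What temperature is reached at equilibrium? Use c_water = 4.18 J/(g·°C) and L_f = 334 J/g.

T_f ≈ 72.1 °C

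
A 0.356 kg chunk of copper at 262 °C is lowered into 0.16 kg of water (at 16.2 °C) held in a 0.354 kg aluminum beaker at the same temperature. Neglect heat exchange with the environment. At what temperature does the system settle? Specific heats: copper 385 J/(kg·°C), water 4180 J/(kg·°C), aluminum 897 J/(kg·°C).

T_f ≈ 46.2 °C

Heat gained plus heat lost sum to zero:
0.356×385×(T − 262) + 0.16×4180×(T − 16.2) + 0.354×897×(T − 16.2) = 0
1123.4 T = 51888
T = 51888/1123.4 ≈ 46.19 °C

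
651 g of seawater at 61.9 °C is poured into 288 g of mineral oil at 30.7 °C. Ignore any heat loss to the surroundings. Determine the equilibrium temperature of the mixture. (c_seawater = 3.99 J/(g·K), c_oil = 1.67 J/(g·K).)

Conservation of energy gives ΣQ = 0:
651×3.99×(T − 61.9) + 288×1.67×(T − 30.7) = 0
2597.5(T − 61.9) + 480.96(T − 30.7) = 0
3078.5 T = 175550
T ≈ 57.03 °C

T_f ≈ 57.0 °C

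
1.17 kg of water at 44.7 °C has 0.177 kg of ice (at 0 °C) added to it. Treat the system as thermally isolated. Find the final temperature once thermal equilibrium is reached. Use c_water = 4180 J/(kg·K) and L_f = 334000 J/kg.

Setting the total heat transfer to zero:
latent heat to melt: 0.177·334000 = 59118
  warm the meltwater: 739.86 T
  water cools: 1.17·4180·(T − 44.7) = 4890.6(T − 44.7)
5630.5 T = 218610 − 59118 = 159492
T ≈ 28.33 °C. Since T > 0 °C, the all-ice-melts assumption holds.

T_f ≈ 28.3 °C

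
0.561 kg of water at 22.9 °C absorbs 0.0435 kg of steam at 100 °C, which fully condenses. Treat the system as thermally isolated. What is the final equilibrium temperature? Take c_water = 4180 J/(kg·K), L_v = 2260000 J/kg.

Let T be the final temperature. ΣQ_i = 0:
steam→water at 100 °C releases m L_v = 0.0435×2260000 = 98310
  condensed water 100 °C→T: 181.83(T − 100)
  original water: 2345(T − 22.9)
2526.8 T = 98310 + 18183 + 53700 = 170193
T ≈ 67.35 °C, under the boiling point, so the assumption holds.

T_f ≈ 67.4 °C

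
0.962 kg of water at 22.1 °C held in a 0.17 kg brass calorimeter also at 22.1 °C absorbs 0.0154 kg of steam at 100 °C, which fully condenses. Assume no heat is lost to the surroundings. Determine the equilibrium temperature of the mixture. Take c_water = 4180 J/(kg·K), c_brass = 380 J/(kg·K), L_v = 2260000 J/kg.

T_f ≈ 31.7 °C

Net heat exchanged in the isolated system is zero:
steam→water at 100 °C releases m L_v = 0.0154×2260000 = 34804; condensed water 100 °C→T: 64.37(T − 100); original water: 4021.2(T − 22.1); cup: 64.6(T − 22.1)
4150.1 T = 34804 + 6437.2 + 90295 = 131536
T ≈ 31.69 °C (< 100 °C, so full condensation is consistent).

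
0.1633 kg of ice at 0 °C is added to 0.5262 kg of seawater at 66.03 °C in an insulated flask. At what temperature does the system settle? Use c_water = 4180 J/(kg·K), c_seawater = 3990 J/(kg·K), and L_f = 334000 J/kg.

T_f ≈ 30.2 °C

Let T be the final temperature. ΣQ_i = 0:
fusion: m_ice L_f = 0.1633·334000 = 54542; meltwater 0→T: 0.1633·4180·T = 682.59 T; seawater cools: 0.5262·3990·(T − 66.03) = 2099.5(T − 66.03)
2782.1 T = 138632 − 54542 = 84090
T ≈ 30.23 °C — above 0 °C, consistent with complete melting.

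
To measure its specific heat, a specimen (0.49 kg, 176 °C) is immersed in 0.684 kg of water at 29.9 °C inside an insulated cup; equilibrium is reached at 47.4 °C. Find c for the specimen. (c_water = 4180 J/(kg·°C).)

c ≈ 794 J/(kg·°C)

Net heat exchanged in the isolated system is zero:
0.49×c×(47.4 − 176) + 0.684×4180×(47.4 − 29.9) = 0
-63.01 c = -50035
c = -50035/-63.01 ≈ 794 J/(kg·°C)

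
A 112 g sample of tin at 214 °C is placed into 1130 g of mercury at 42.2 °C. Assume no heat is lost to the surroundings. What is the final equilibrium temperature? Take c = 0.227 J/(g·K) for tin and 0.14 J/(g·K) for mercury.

Set heat shed by the hot body equal to heat absorbed by the cold body:
112·0.227·(214 − T) = 1130·0.14·(T − 42.2)
25.42(214 − T) = 158.2(T − 42.2)
183.62 T = 12117  ⇒  T ≈ 65.99 °C

T_f ≈ 66.0 °C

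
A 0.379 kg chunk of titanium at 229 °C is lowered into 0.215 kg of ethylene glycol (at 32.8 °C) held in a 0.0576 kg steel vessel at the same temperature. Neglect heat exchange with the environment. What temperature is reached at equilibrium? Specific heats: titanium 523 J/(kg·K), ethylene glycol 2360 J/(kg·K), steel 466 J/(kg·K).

T_f = Σ m_i c_i T_i / Σ m_i c_i:
T_f = (198.22*229 + 507.4*32.8 + 26.84*32.8) / (198.22 + 507.4 + 26.84)
    = 62915 / 732.46 ≈ 85.90 °C

T_f ≈ 85.9 °C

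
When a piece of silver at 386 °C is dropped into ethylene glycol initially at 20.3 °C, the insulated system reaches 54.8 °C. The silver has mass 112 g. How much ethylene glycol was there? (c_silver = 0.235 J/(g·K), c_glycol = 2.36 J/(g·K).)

m ≈ 107 g

Conservation of energy gives ΣQ = 0:
112·0.235·(54.8 − 386) + m·2.36·(54.8 − 20.3) = 0
81.42 m = 8717.2
m = 8717.2/81.42 ≈ 107.1 g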